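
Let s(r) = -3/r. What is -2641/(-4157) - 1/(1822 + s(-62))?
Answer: 298088113/469603819 ≈ 0.63476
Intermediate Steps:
-2641/(-4157) - 1/(1822 + s(-62)) = -2641/(-4157) - 1/(1822 - 3/(-62)) = -2641*(-1/4157) - 1/(1822 - 3*(-1/62)) = 2641/4157 - 1/(1822 + 3/62) = 2641/4157 - 1/112967/62 = 2641/4157 - 1*62/112967 = 2641/4157 - 62/112967 = 298088113/469603819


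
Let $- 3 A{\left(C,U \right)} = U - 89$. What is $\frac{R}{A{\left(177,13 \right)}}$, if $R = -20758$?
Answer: $- \frac{31137}{38} \approx -819.39$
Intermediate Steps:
$A{\left(C,U \right)} = \frac{89}{3} - \frac{U}{3}$ ($A{\left(C,U \right)} = - \frac{U - 89}{3} = - \frac{-89 + U}{3} = \frac{89}{3} - \frac{U}{3}$)
$\frac{R}{A{\left(177,13 \right)}} = - \frac{20758}{\frac{89}{3} - \frac{13}{3}} = - \frac{20758}{\frac{76}{3}} = \left(-20758\right) \frac{3}{76} = - \frac{31137}{38}$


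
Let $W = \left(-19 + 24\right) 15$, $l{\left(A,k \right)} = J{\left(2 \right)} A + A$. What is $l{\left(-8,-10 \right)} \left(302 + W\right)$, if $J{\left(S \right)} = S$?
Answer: $-9048$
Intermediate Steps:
$l{\left(A,k \right)} = 3 A$ ($l{\left(A,k \right)} = 2 A + A = 3 A$)
$W = 75$ ($W = 5 \cdot 15 = 75$)
$l{\left(-8,-10 \right)} \left(302 + W\right) = 3 \left(-8\right) \left(302 + 75\right) = \left(-24\right) 377 = -9048$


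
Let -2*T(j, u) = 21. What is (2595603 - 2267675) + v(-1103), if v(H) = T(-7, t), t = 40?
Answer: 655835/2 ≈ 3.2792e+5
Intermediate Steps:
T(j, u) = -21/2 (T(j, u) = -1/2*21 = -21/2)
v(H) = -21/2
(2595603 - 2267675) + v(-1103) = (2595603 - 2267675) - 21/2 = 327928 - 21/2 = 655835/2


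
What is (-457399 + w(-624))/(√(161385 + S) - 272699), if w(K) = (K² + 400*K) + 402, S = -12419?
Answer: 86505849479/74364595635 + 317221*√148966/74364595635 ≈ 1.1649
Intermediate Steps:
w(K) = 402 + K² + 400*K
(-457399 + w(-624))/(√(161385 + S) - 272699) = (-457399 + (402 + (-624)² + 400*(-624)))/(√(161385 - 12419) - 272699) = (-457399 + (402 + 389376 - 249600))/(√148966 - 272699) = (-457399 + 140178)/(-272699 + √148966) = -317221/(-272699 + √148966)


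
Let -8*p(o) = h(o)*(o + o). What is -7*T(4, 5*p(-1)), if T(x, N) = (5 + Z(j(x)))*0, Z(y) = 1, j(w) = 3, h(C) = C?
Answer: 0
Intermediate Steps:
p(o) = -o²/4 (p(o) = -o*(o + o)/8 = -o*2*o/8 = -o²/4)
T(x, N) = 0 (T(x, N) = (5 + 1)*0 = 6*0 = 0)
-7*T(4, 5*p(-1)) = -7*0 = 0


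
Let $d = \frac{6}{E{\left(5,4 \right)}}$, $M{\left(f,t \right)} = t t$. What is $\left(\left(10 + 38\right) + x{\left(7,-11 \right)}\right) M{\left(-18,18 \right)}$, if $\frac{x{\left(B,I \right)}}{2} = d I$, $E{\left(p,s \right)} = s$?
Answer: $4860$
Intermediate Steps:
$M{\left(f,t \right)} = t^{2}$
$d = \frac{3}{2}$ ($d = \frac{6}{4} = 6 \cdot \frac{1}{4} = \frac{3}{2} \approx 1.5$)
$x{\left(B,I \right)} = 3 I$ ($x{\left(B,I \right)} = 2 \frac{3 I}{2} = 3 I$)
$\left(\left(10 + 38\right) + x{\left(7,-11 \right)}\right) M{\left(-18,18 \right)} = \left(\left(10 + 38\right) + 3 \left(-11\right)\right) 18^{2} = \left(48 - 33\right) 324 = 15 \cdot 324 = 4860$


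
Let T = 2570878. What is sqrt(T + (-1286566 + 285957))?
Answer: sqrt(1570269) ≈ 1253.1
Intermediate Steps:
sqrt(T + (-1286566 + 285957)) = sqrt(2570878 + (-1286566 + 285957)) = sqrt(2570878 - 1000609) = sqrt(1570269)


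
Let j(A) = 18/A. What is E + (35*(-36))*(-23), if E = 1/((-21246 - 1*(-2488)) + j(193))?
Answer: 104915598287/3620276 ≈ 28980.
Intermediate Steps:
E = -193/3620276 (E = 1/((-21246 - 1*(-2488)) + 18/193) = 1/((-21246 + 2488) + 18*(1/193)) = 1/(-18758 + 18/193) = 1/(-3620276/193) = -193/3620276 ≈ -5.3311e-5)
E + (35*(-36))*(-23) = -193/3620276 + (35*(-36))*(-23) = -193/3620276 - 1260*(-23) = -193/3620276 + 28980 = 104915598287/3620276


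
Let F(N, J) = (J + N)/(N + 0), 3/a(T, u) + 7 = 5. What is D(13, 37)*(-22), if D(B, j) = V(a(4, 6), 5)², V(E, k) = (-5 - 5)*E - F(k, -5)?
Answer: -4950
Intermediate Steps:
a(T, u) = -3/2 (a(T, u) = 3/(-7 + 5) = 3/(-2) = 3*(-½) = -3/2)
F(N, J) = (J + N)/N
V(E, k) = -10*E - (-5 + k)/k (V(E, k) = (-5 - 5)*E - (-5 + k)/k = -10*E - (-5 + k)/k)
D(B, j) = 225 (D(B, j) = (-1 - 10*(-3/2) + 5/5)² = (-1 + 15 + 5*(⅕))² = (-1 + 15 + 1)² = 15² = 225)
D(13, 37)*(-22) = 225*(-22) = -4950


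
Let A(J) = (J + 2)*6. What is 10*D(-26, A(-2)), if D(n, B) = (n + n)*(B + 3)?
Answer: -1560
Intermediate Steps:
A(J) = 12 + 6*J (A(J) = (2 + J)*6 = 12 + 6*J)
D(n, B) = 2*n*(3 + B) (D(n, B) = (2*n)*(3 + B) = 2*n*(3 + B))
10*D(-26, A(-2)) = 10*(2*(-26)*(3 + (12 + 6*(-2)))) = 10*(2*(-26)*(3 + (12 - 12))) = 10*(2*(-26)*(3 + 0)) = 10*(2*(-26)*3) = 10*(-156) = -1560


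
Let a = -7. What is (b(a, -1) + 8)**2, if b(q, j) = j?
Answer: 49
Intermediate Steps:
(b(a, -1) + 8)**2 = (-1 + 8)**2 = 7**2 = 49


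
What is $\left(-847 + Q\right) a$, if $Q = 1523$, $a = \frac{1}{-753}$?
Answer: $- \frac{676}{753} \approx -0.89774$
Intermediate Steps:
$a = - \frac{1}{753} \approx -0.001328$
$\left(-847 + Q\right) a = \left(-847 + 1523\right) \left(- \frac{1}{753}\right) = 676 \left(- \frac{1}{753}\right) = - \frac{676}{753}$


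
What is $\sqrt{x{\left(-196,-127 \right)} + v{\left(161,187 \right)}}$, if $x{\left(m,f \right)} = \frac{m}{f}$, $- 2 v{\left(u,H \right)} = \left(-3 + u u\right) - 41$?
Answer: $\frac{i \sqrt{834640698}}{254} \approx 113.74 i$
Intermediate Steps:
$v{\left(u,H \right)} = 22 - \frac{u^{2}}{2}$ ($v{\left(u,H \right)} = - \frac{\left(-3 + u u\right) - 41}{2} = - \frac{\left(-3 + u^{2}\right) - 41}{2} = - \frac{-44 + u^{2}}{2} = 22 - \frac{u^{2}}{2}$)
$\sqrt{x{\left(-196,-127 \right)} + v{\left(161,187 \right)}} = \sqrt{- \frac{196}{-127} + \left(22 - \frac{161^{2}}{2}\right)} = \sqrt{\left(-196\right) \left(- \frac{1}{127}\right) + \left(22 - \frac{25921}{2}\right)} = \sqrt{\frac{196}{127} + \left(22 - \frac{25921}{2}\right)} = \sqrt{\frac{196}{127} - \frac{25877}{2}} = \sqrt{- \frac{3285987}{254}} = \frac{i \sqrt{834640698}}{254}$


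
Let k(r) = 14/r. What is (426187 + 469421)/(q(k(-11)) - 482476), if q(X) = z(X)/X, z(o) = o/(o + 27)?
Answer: -253457064/136540697 ≈ -1.8563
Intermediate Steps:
z(o) = o/(27 + o)
q(X) = 1/(27 + X) (q(X) = (X/(27 + X))/X = 1/(27 + X))
(426187 + 469421)/(q(k(-11)) - 482476) = (426187 + 469421)/(1/(27 + 14/(-11)) - 482476) = 895608/(1/(27 + 14*(-1/11)) - 482476) = 895608/(1/(27 - 14/11) - 482476) = 895608/(1/(283/11) - 482476) = 895608/(11/283 - 482476) = 895608/(-136540697/283) = 895608*(-283/136540697) = -253457064/136540697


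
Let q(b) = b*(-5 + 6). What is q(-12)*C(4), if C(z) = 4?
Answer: -48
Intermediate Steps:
q(b) = b (q(b) = b*1 = b)
q(-12)*C(4) = -12*4 = -48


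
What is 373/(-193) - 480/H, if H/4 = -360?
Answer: -926/579 ≈ -1.5993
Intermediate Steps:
H = -1440 (H = 4*(-360) = -1440)
373/(-193) - 480/H = 373/(-193) - 480/(-1440) = 373*(-1/193) - 480*(-1/1440) = -373/193 + ⅓ = -926/579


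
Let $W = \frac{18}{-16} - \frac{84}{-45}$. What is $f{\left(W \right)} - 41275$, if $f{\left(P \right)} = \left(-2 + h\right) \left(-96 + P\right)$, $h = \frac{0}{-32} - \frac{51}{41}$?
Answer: $- \frac{201552677}{4920} \approx -40966.0$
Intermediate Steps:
$h = - \frac{51}{41}$ ($h = 0 \left(- \frac{1}{32}\right) - \frac{51}{41} = 0 - \frac{51}{41} = - \frac{51}{41} \approx -1.2439$)
$W = \frac{89}{120}$ ($W = 18 \left(- \frac{1}{16}\right) - - \frac{28}{15} = - \frac{9}{8} + \frac{28}{15} = \frac{89}{120} \approx 0.74167$)
$f{\left(P \right)} = \frac{12768}{41} - \frac{133 P}{41}$ ($f{\left(P \right)} = \left(-2 - \frac{51}{41}\right) \left(-96 + P\right) = - \frac{133 \left(-96 + P\right)}{41} = \frac{12768}{41} - \frac{133 P}{41}$)
$f{\left(W \right)} - 41275 = \left(\frac{12768}{41} - \frac{11837}{4920}\right) - 41275 = \frac{1520323}{4920} - 41275 = - \frac{201552677}{4920}$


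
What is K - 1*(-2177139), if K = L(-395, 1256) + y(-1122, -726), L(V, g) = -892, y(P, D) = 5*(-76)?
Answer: 2175867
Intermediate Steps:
y(P, D) = -380
K = -1272 (K = -892 - 380 = -1272)
K - 1*(-2177139) = -1272 - 1*(-2177139) = -1272 + 2177139 = 2175867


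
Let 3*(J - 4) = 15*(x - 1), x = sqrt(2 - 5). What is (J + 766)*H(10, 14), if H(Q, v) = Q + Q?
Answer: 15300 + 100*I*sqrt(3) ≈ 15300.0 + 173.21*I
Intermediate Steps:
H(Q, v) = 2*Q
x = I*sqrt(3) (x = sqrt(-3) = I*sqrt(3) ≈ 1.732*I)
J = -1 + 5*I*sqrt(3) (J = 4 + (15*(I*sqrt(3) - 1))/3 = 4 + (15*(-1 + I*sqrt(3)))/3 = 4 + (-15 + 15*I*sqrt(3))/3 = 4 + (-5 + 5*I*sqrt(3)) = -1 + 5*I*sqrt(3) ≈ -1.0 + 8.6602*I)
(J + 766)*H(10, 14) = ((-1 + 5*I*sqrt(3)) + 766)*(2*10) = (765 + 5*I*sqrt(3))*20 = 15300 + 100*I*sqrt(3)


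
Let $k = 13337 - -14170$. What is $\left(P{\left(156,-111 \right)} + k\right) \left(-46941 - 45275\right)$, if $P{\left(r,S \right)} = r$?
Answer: $-2550971208$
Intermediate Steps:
$k = 27507$ ($k = 13337 + 14170 = 27507$)
$\left(P{\left(156,-111 \right)} + k\right) \left(-46941 - 45275\right) = \left(156 + 27507\right) \left(-46941 - 45275\right) = 27663 \left(-92216\right) = -2550971208$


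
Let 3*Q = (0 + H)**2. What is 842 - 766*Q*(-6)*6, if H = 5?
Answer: 230642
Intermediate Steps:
Q = 25/3 (Q = (0 + 5)**2/3 = (1/3)*5**2 = (1/3)*25 = 25/3 ≈ 8.3333)
842 - 766*Q*(-6)*6 = 842 - 766*(25/3)*(-6)*6 = 842 - (-38300)*6 = 842 - 766*(-300) = 842 + 229800 = 230642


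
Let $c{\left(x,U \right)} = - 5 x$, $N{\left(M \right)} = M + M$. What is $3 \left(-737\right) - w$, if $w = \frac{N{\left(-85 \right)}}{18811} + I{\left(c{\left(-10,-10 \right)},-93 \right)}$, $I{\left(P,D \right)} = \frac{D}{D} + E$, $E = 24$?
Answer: $- \frac{42061226}{18811} \approx -2236.0$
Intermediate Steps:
$N{\left(M \right)} = 2 M$
$I{\left(P,D \right)} = 25$ ($I{\left(P,D \right)} = \frac{D}{D} + 24 = 1 + 24 = 25$)
$w = \frac{470105}{18811}$ ($w = \frac{2 \left(-85\right)}{18811} + 25 = \left(-170\right) \frac{1}{18811} + 25 = - \frac{170}{18811} + 25 = \frac{470105}{18811} \approx 24.991$)
$3 \left(-737\right) - w = 3 \left(-737\right) - \frac{470105}{18811} = -2211 - \frac{470105}{18811} = - \frac{42061226}{18811}$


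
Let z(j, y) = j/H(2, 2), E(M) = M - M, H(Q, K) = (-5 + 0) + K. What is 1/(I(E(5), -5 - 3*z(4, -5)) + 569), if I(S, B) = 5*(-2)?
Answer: 1/559 ≈ 0.0017889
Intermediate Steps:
H(Q, K) = -5 + K
E(M) = 0
z(j, y) = -j/3 (z(j, y) = j/(-5 + 2) = j/(-3) = j*(-⅓) = -j/3)
I(S, B) = -10
1/(I(E(5), -5 - 3*z(4, -5)) + 569) = 1/(-10 + 569) = 1/559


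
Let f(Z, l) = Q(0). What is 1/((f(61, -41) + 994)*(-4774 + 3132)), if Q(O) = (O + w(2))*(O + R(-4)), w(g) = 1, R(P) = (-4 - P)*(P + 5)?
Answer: -1/1632148 ≈ -6.1269e-7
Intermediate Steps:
R(P) = (-4 - P)*(5 + P)
Q(O) = O*(1 + O) (Q(O) = (O + 1)*(O + (-20 - 1*(-4)² - 9*(-4))) = (1 + O)*(O + (-20 - 1*16 + 36)) = (1 + O)*(O + (-20 - 16 + 36)) = (1 + O)*(O + 0) = (1 + O)*O = O*(1 + O))
f(Z, l) = 0 (f(Z, l) = 0*(1 + 0) = 0*1 = 0)
1/((f(61, -41) + 994)*(-4774 + 3132)) = 1/((0 + 994)*(-4774 + 3132)) = 1/(994*(-1642)) = 1/(-1632148) = -1/1632148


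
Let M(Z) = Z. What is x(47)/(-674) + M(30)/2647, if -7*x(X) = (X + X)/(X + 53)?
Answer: 7201409/624427300 ≈ 0.011533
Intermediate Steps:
x(X) = -2*X/(7*(53 + X)) (x(X) = -(X + X)/(7*(X + 53)) = -2*X/(7*(53 + X)))
x(47)/(-674) + M(30)/2647 = -2*47/(371 + 7*47)/(-674) + 30/2647 = -2*47/(371 + 329)*(-1/674) + 30*(1/2647) = -2*47/700*(-1/674) + 30/2647 = -2*47*1/700*(-1/674) + 30/2647 = -47/350*(-1/674) + 30/2647 = 47/235900 + 30/2647 = 7201409/624427300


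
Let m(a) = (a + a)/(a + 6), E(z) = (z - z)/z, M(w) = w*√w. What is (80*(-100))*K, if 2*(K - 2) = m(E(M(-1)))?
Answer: -16000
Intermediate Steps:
M(w) = w^(3/2)
E(z) = 0 (E(z) = 0/z = 0)
m(a) = 2*a/(6 + a) (m(a) = (2*a)/(6 + a) = 2*a/(6 + a))
K = 2 (K = 2 + (2*0/(6 + 0))/2 = 2 + (2*0/6)/2 = 2 + (2*0*(⅙))/2 = 2 + (½)*0 = 2 + 0 = 2)
(80*(-100))*K = (80*(-100))*2 = -8000*2 = -16000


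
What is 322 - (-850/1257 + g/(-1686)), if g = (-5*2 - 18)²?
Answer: 38046324/117739 ≈ 323.14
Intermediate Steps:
g = 784 (g = (-10 - 18)² = (-28)² = 784)
322 - (-850/1257 + g/(-1686)) = 322 - (-850/1257 + 784/(-1686)) = 322 - (-850*1/1257 + 784*(-1/1686)) = 322 - (-850/1257 - 392/843) = 322 - 1*(-134366/117739) = 322 + 134366/117739 = 38046324/117739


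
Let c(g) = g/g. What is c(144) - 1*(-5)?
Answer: 6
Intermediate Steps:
c(g) = 1
c(144) - 1*(-5) = 1 - 1*(-5) = 1 + 5 = 6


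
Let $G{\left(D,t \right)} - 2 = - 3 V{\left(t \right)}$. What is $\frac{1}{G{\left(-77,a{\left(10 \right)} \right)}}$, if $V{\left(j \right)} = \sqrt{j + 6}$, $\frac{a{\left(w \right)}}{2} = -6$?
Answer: $\frac{1}{29} + \frac{3 i \sqrt{6}}{58} \approx 0.034483 + 0.1267 i$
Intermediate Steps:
$a{\left(w \right)} = -12$ ($a{\left(w \right)} = 2 \left(-6\right) = -12$)
$V{\left(j \right)} = \sqrt{6 + j}$
$G{\left(D,t \right)} = 2 - 3 \sqrt{6 + t}$
$\frac{1}{G{\left(-77,a{\left(10 \right)} \right)}} = \frac{1}{2 - 3 \sqrt{6 - 12}} = \frac{1}{2 - 3 \sqrt{-6}} = \frac{1}{2 - 3 i \sqrt{6}}$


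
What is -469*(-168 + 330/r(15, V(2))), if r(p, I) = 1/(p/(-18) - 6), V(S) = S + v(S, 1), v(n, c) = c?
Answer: 1136387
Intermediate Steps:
V(S) = 1 + S (V(S) = S + 1 = 1 + S)
r(p, I) = 1/(-6 - p/18) (r(p, I) = 1/(p*(-1/18) - 6) = 1/(-p/18 - 6) = 1/(-6 - p/18))
-469*(-168 + 330/r(15, V(2))) = -469*(-168 + 330/((-18/(108 + 15)))) = -469*(-168 + 330/((-18/123))) = -469*(-168 + 330/((-18*1/123))) = -469*(-168 + 330/(-6/41)) = -469*(-168 + 330*(-41/6)) = -469*(-168 - 2255) = -469*(-2423) = 1136387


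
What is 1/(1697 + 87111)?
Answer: 1/88808 ≈ 1.1260e-5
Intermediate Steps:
1/(1697 + 87111) = 1/88808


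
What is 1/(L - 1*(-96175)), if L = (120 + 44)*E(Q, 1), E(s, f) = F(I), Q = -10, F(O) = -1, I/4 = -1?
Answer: 1/96011 ≈ 1.0415e-5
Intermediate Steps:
I = -4 (I = 4*(-1) = -4)
E(s, f) = -1
L = -164 (L = (120 + 44)*(-1) = 164*(-1) = -164)
1/(L - 1*(-96175)) = 1/(-164 - 1*(-96175)) = 1/(-164 + 96175) = 1/96011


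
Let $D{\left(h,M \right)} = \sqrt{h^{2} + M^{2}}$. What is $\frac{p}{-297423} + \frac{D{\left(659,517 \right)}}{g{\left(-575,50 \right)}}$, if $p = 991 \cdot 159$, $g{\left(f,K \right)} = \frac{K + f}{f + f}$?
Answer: $- \frac{52523}{99141} + \frac{46 \sqrt{701570}}{21} \approx 1834.2$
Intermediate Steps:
$g{\left(f,K \right)} = \frac{K + f}{2 f}$
$p = 157569$
$D{\left(h,M \right)} = \sqrt{M^{2} + h^{2}}$
$\frac{p}{-297423} + \frac{D{\left(659,517 \right)}}{g{\left(-575,50 \right)}} = \frac{157569}{-297423} + \frac{\sqrt{517^{2} + 659^{2}}}{\frac{1}{2} \frac{1}{-575} \left(50 - 575\right)} = 157569 \left(- \frac{1}{297423}\right) + \frac{\sqrt{267289 + 434281}}{\frac{1}{2} \left(- \frac{1}{575}\right) \left(-525\right)} = - \frac{52523}{99141} + \frac{\sqrt{701570}}{\frac{21}{46}} = - \frac{52523}{99141} + \sqrt{701570} \cdot \frac{46}{21} = - \frac{52523}{99141} + \frac{46 \sqrt{701570}}{21}$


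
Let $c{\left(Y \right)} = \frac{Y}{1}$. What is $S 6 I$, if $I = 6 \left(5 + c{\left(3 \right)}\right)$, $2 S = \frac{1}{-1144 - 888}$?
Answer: $- \frac{9}{127} \approx -0.070866$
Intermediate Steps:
$c{\left(Y \right)} = Y$ ($c{\left(Y \right)} = Y 1 = Y$)
$S = - \frac{1}{4064}$ ($S = \frac{1}{2 \left(-1144 - 888\right)} = \frac{1}{2 \left(-2032\right)} = \frac{1}{2} \left(- \frac{1}{2032}\right) = - \frac{1}{4064} \approx -0.00024606$)
$I = 48$ ($I = 6 \left(5 + 3\right) = 6 \cdot 8 = 48$)
$S 6 I = - \frac{6 \cdot 48}{4064} = \left(- \frac{1}{4064}\right) 288 = - \frac{9}{127}$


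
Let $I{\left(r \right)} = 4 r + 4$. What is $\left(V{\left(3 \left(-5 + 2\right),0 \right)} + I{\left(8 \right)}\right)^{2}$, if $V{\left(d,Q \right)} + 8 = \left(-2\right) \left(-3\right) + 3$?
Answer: $1369$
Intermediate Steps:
$I{\left(r \right)} = 4 + 4 r$
$V{\left(d,Q \right)} = 1$ ($V{\left(d,Q \right)} = -8 + \left(\left(-2\right) \left(-3\right) + 3\right) = -8 + \left(6 + 3\right) = -8 + 9 = 1$)
$\left(V{\left(3 \left(-5 + 2\right),0 \right)} + I{\left(8 \right)}\right)^{2} = \left(1 + \left(4 + 4 \cdot 8\right)\right)^{2} = \left(1 + \left(4 + 32\right)\right)^{2} = \left(1 + 36\right)^{2} = 37^{2} = 1369$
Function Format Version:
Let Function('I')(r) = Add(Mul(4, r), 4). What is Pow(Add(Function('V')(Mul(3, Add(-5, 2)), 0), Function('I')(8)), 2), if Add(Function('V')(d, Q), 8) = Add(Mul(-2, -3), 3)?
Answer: 1369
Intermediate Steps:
Function('I')(r) = Add(4, Mul(4, r))
Function('V')(d, Q) = 1 (Function('V')(d, Q) = Add(-8, Add(Mul(-2, -3), 3)) = Add(-8, Add(6, 3)) = Add(-8, 9) = 1)
Pow(Add(Function('V')(Mul(3, Add(-5, 2)), 0), Function('I')(8)), 2) = Pow(Add(1, Add(4, Mul(4, 8))), 2) = Pow(Add(1, Add(4, 32)), 2) = Pow(Add(1, 36), 2) = Pow(37, 2) = 1369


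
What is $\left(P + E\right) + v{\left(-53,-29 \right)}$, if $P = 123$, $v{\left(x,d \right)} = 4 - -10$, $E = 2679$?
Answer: $2816$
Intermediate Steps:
$v{\left(x,d \right)} = 14$ ($v{\left(x,d \right)} = 4 + 10 = 14$)
$\left(P + E\right) + v{\left(-53,-29 \right)} = \left(123 + 2679\right) + 14 = 2802 + 14 = 2816$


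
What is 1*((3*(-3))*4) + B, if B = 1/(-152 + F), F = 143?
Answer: -325/9 ≈ -36.111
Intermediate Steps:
B = -⅑ (B = 1/(-152 + 143) = 1/(-9) = -⅑ ≈ -0.11111)
1*((3*(-3))*4) + B = 1*((3*(-3))*4) - ⅑ = 1*(-9*4) - ⅑ = 1*(-36) - ⅑ = -36 - ⅑ = -325/9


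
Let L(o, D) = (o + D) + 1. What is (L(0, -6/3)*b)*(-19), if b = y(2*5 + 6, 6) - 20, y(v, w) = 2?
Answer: -342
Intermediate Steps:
L(o, D) = 1 + D + o (L(o, D) = (D + o) + 1 = 1 + D + o)
b = -18 (b = 2 - 20 = -18)
(L(0, -6/3)*b)*(-19) = ((1 - 6/3 + 0)*(-18))*(-19) = ((1 - 6*⅓ + 0)*(-18))*(-19) = ((1 - 2 + 0)*(-18))*(-19) = -1*(-18)*(-19) = 18*(-19) = -342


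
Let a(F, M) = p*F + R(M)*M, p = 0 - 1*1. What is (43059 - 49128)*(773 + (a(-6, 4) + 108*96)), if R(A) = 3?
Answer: -67723971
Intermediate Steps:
p = -1 (p = 0 - 1 = -1)
a(F, M) = -F + 3*M
(43059 - 49128)*(773 + (a(-6, 4) + 108*96)) = (43059 - 49128)*(773 + ((-1*(-6) + 3*4) + 108*96)) = -6069*(773 + ((6 + 12) + 10368)) = -6069*(773 + (18 + 10368)) = -6069*(773 + 10386) = -6069*11159 = -67723971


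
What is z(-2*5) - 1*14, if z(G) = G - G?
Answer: -14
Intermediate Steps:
z(G) = 0
z(-2*5) - 1*14 = 0 - 1*14 = 0 - 14 = -14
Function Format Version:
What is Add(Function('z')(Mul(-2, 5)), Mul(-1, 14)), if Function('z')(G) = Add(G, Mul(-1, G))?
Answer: -14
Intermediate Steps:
Function('z')(G) = 0
Add(Function('z')(Mul(-2, 5)), Mul(-1, 14)) = Add(0, Mul(-1, 14)) = Add(0, -14) = -14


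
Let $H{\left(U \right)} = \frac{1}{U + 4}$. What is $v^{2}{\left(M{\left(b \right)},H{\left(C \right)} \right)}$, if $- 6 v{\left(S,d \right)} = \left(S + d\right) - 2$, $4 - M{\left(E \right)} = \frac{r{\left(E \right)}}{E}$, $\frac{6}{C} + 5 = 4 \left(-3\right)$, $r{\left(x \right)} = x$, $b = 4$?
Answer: $\frac{6241}{138384} \approx 0.045099$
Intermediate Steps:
$C = - \frac{6}{17}$ ($C = \frac{6}{-5 + 4 \left(-3\right)} = \frac{6}{-5 - 12} = \frac{6}{-17} = 6 \left(- \frac{1}{17}\right) = - \frac{6}{17} \approx -0.35294$)
$H{\left(U \right)} = \frac{1}{4 + U}$
$M{\left(E \right)} = 3$ ($M{\left(E \right)} = 4 - \frac{E}{E} = 4 - 1 = 3$)
$v{\left(S,d \right)} = \frac{1}{3} - \frac{S}{6} - \frac{d}{6}$ ($v{\left(S,d \right)} = - \frac{\left(S + d\right) - 2}{6} = - \frac{-2 + S + d}{6} = \frac{1}{3} - \frac{S}{6} - \frac{d}{6}$)
$v^{2}{\left(M{\left(b \right)},H{\left(C \right)} \right)} = \left(\frac{1}{3} - \frac{1}{2} - \frac{1}{6 \left(4 - \frac{6}{17}\right)}\right)^{2} = \left(\frac{1}{3} - \frac{1}{2} - \frac{1}{6 \cdot \frac{62}{17}}\right)^{2} = \left(\frac{1}{3} - \frac{1}{2} - \frac{17}{372}\right)^{2} = \left(- \frac{79}{372}\right)^{2} = \frac{6241}{138384}$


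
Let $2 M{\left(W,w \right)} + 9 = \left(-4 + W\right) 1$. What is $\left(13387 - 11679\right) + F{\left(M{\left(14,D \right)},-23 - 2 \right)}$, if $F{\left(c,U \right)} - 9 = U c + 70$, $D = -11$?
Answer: $\frac{3549}{2} \approx 1774.5$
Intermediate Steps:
$M{\left(W,w \right)} = - \frac{13}{2} + \frac{W}{2}$ ($M{\left(W,w \right)} = - \frac{9}{2} + \frac{\left(-4 + W\right) 1}{2} = - \frac{9}{2} + \frac{-4 + W}{2} = - \frac{9}{2} + \left(-2 + \frac{W}{2}\right) = - \frac{13}{2} + \frac{W}{2}$)
$F{\left(c,U \right)} = 79 + U c$ ($F{\left(c,U \right)} = 9 + \left(U c + 70\right) = 9 + \left(70 + U c\right) = 79 + U c$)
$\left(13387 - 11679\right) + F{\left(M{\left(14,D \right)},-23 - 2 \right)} = \left(13387 - 11679\right) + \left(79 + \left(-23 - 2\right) \left(- \frac{13}{2} + \frac{1}{2} \cdot 14\right)\right) = 1708 + \left(79 - 25 \left(- \frac{13}{2} + 7\right)\right) = 1708 + \left(79 - \frac{25}{2}\right) = 1708 + \frac{133}{2} = \frac{3549}{2}$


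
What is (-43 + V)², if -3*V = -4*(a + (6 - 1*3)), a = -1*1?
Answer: 14641/9 ≈ 1626.8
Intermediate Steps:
a = -1
V = 8/3 (V = -(-4)*(-1 + (6 - 1*3))/3 = -(-4)*(-1 + (6 - 3))/3 = -(-4)*(-1 + 3)/3 = -(-4)*2/3 = -⅓*(-8) = 8/3 ≈ 2.6667)
(-43 + V)² = (-43 + 8/3)² = (-121/3)² = 14641/9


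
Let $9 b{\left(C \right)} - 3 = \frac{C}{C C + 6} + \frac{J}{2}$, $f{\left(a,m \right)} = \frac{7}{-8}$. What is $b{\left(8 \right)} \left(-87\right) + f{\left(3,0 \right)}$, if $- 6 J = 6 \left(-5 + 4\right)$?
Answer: $- \frac{30083}{840} \approx -35.813$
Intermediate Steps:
$f{\left(a,m \right)} = - \frac{7}{8}$ ($f{\left(a,m \right)} = 7 \left(- \frac{1}{8}\right) = - \frac{7}{8}$)
$J = 1$ ($J = - \frac{6 \left(-5 + 4\right)}{6} = - \frac{6 \left(-1\right)}{6} = \left(- \frac{1}{6}\right) \left(-6\right) = 1$)
$b{\left(C \right)} = \frac{7}{18} + \frac{C}{9 \left(6 + C^{2}\right)}$ ($b{\left(C \right)} = \frac{1}{3} + \frac{\frac{C}{C C + 6} + 1 \cdot \frac{1}{2}}{9} = \frac{1}{3} + \frac{\frac{C}{C^{2} + 6} + 1 \cdot \frac{1}{2}}{9} = \frac{1}{3} + \frac{\frac{C}{6 + C^{2}} + \frac{1}{2}}{9} = \frac{1}{3} + \frac{\frac{1}{2} + \frac{C}{6 + C^{2}}}{9} = \frac{1}{3} + \left(\frac{1}{18} + \frac{C}{9 \left(6 + C^{2}\right)}\right) = \frac{7}{18} + \frac{C}{9 \left(6 + C^{2}\right)}$)
$b{\left(8 \right)} \left(-87\right) + f{\left(3,0 \right)} = \frac{42 + 2 \cdot 8 + 7 \cdot 8^{2}}{18 \left(6 + 8^{2}\right)} \left(-87\right) - \frac{7}{8} = \frac{42 + 16 + 7 \cdot 64}{18 \left(6 + 64\right)} \left(-87\right) - \frac{7}{8} = \frac{42 + 16 + 448}{18 \cdot 70} \left(-87\right) - \frac{7}{8} = \frac{1}{18} \cdot \frac{1}{70} \cdot 506 \left(-87\right) - \frac{7}{8} = \frac{253}{630} \left(-87\right) - \frac{7}{8} = - \frac{7337}{210} - \frac{7}{8} = - \frac{30083}{840}$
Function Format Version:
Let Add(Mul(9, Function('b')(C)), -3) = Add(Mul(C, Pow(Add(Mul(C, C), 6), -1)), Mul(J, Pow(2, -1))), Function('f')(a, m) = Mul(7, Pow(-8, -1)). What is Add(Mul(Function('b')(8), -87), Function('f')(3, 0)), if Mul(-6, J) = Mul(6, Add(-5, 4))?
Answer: Rational(-30083, 840) ≈ -35.813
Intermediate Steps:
Function('f')(a, m) = Rational(-7, 8) (Function('f')(a, m) = Mul(7, Rational(-1, 8)) = Rational(-7, 8))
J = 1 (J = Mul(Rational(-1, 6), Mul(6, Add(-5, 4))) = Mul(Rational(-1, 6), Mul(6, -1)) = Mul(Rational(-1, 6), -6) = 1)
Function('b')(C) = Add(Rational(7, 18), Mul(Rational(1, 9), C, Pow(Add(6, Pow(C, 2)), -1))) (Function('b')(C) = Add(Rational(1, 3), Mul(Rational(1, 9), Add(Mul(C, Pow(Add(Mul(C, C), 6), -1)), Mul(1, Pow(2, -1))))) = Add(Rational(1, 3), Mul(Rational(1, 9), Add(Mul(C, Pow(Add(Pow(C, 2), 6), -1)), Mul(1, Rational(1, 2))))) = Add(Rational(1, 3), Mul(Rational(1, 9), Add(Mul(C, Pow(Add(6, Pow(C, 2)), -1)), Rational(1, 2)))) = Add(Rational(1, 3), Mul(Rational(1, 9), Add(Rational(1, 2), Mul(C, Pow(Add(6, Pow(C, 2)), -1))))) = Add(Rational(1, 3), Add(Rational(1, 18), Mul(Rational(1, 9), C, Pow(Add(6, Pow(C, 2)), -1)))) = Add(Rational(7, 18), Mul(Rational(1, 9), C, Pow(Add(6, Pow(C, 2)), -1))))
Add(Mul(Function('b')(8), -87), Function('f')(3, 0)) = Add(Mul(Mul(Rational(1, 18), Pow(Add(6, Pow(8, 2)), -1), Add(42, Mul(2, 8), Mul(7, Pow(8, 2)))), -87), Rational(-7, 8)) = Add(Mul(Mul(Rational(1, 18), Pow(Add(6, 64), -1), Add(42, 16, Mul(7, 64))), -87), Rational(-7, 8)) = Add(Mul(Mul(Rational(1, 18), Pow(70, -1), Add(42, 16, 448)), -87), Rational(-7, 8)) = Add(Mul(Mul(Rational(1, 18), Rational(1, 70), 506), -87), Rational(-7, 8)) = Add(Mul(Rational(253, 630), -87), Rational(-7, 8)) = Add(Rational(-7337, 210), Rational(-7, 8)) = Rational(-30083, 840)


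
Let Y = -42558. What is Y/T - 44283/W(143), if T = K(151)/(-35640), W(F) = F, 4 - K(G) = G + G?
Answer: -108455447247/21307 ≈ -5.0901e+6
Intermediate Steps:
K(G) = 4 - 2*G (K(G) = 4 - (G + G) = 4 - 2*G)
T = 149/17820 (T = (4 - 2*151)/(-35640) = (4 - 302)*(-1/35640) = -298*(-1/35640) = 149/17820 ≈ 0.0083614)
Y/T - 44283/W(143) = -42558/149/17820 - 44283/143 = -42558*17820/149 - 44283*1/143 = -758383560/149 - 44283/143 = -108455447247/21307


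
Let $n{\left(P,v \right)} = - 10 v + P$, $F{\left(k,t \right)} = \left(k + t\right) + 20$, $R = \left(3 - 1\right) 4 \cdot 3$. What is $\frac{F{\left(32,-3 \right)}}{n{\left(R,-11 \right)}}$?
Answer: $\frac{49}{134} \approx 0.36567$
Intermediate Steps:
$R = 24$ ($R = \left(3 - 1\right) 4 \cdot 3 = 2 \cdot 4 \cdot 3 = 8 \cdot 3 = 24$)
$F{\left(k,t \right)} = 20 + k + t$
$n{\left(P,v \right)} = P - 10 v$
$\frac{F{\left(32,-3 \right)}}{n{\left(R,-11 \right)}} = \frac{20 + 32 - 3}{24 - -110} = \frac{49}{24 + 110} = \frac{49}{134}$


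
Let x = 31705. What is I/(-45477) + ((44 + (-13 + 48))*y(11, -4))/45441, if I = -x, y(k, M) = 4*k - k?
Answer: 5250052/6957981 ≈ 0.75454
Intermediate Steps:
y(k, M) = 3*k
I = -31705 (I = -1*31705 = -31705)
I/(-45477) + ((44 + (-13 + 48))*y(11, -4))/45441 = -31705/(-45477) + ((44 + (-13 + 48))*(3*11))/45441 = -31705*(-1/45477) + ((44 + 35)*33)*(1/45441) = 31705/45477 + (79*33)*(1/45441) = 31705/45477 + 2607*(1/45441) = 31705/45477 + 79/1377 = 5250052/6957981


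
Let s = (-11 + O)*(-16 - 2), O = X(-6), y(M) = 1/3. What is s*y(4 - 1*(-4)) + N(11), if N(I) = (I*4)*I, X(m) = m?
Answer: 586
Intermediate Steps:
y(M) = 1/3
O = -6
N(I) = 4*I**2 (N(I) = (4*I)*I = 4*I**2)
s = 306 (s = (-11 - 6)*(-16 - 2) = -17*(-18) = 306)
s*y(4 - 1*(-4)) + N(11) = 306*(1/3) + 4*11**2 = 102 + 4*121 = 102 + 484 = 586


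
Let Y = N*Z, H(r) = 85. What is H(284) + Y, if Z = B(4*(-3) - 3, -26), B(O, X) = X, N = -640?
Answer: 16725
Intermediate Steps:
Z = -26
Y = 16640 (Y = -640*(-26) = 16640)
H(284) + Y = 85 + 16640 = 16725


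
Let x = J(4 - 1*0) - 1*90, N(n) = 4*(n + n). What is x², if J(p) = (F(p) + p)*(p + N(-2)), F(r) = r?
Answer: 34596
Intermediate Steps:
N(n) = 8*n (N(n) = 4*(2*n) = 8*n)
J(p) = 2*p*(-16 + p) (J(p) = (p + p)*(p + 8*(-2)) = (2*p)*(p - 16) = (2*p)*(-16 + p) = 2*p*(-16 + p))
x = -186 (x = 2*(4 - 1*0)*(-16 + (4 - 1*0)) - 1*90 = 2*(4 + 0)*(-16 + (4 + 0)) - 90 = 2*4*(-16 + 4) - 90 = 2*4*(-12) - 90 = -96 - 90 = -186)
x² = (-186)² = 34596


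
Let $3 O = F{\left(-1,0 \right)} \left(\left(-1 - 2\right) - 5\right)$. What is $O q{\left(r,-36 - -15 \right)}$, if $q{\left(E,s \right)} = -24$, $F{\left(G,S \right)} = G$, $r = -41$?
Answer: $-64$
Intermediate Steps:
$O = \frac{8}{3}$ ($O = \frac{\left(-1\right) \left(\left(-1 - 2\right) - 5\right)}{3} = \frac{\left(-1\right) \left(-3 - 5\right)}{3} = \frac{\left(-1\right) \left(-8\right)}{3} = \frac{1}{3} \cdot 8 = \frac{8}{3} \approx 2.6667$)
$O q{\left(r,-36 - -15 \right)} = \frac{8}{3} \left(-24\right) = -64$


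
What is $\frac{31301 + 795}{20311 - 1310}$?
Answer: $\frac{32096}{19001} \approx 1.6892$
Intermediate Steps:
$\frac{31301 + 795}{20311 - 1310} = \frac{32096}{19001}$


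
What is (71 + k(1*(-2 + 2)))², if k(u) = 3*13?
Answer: 12100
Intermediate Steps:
k(u) = 39
(71 + k(1*(-2 + 2)))² = (71 + 39)² = 110² = 12100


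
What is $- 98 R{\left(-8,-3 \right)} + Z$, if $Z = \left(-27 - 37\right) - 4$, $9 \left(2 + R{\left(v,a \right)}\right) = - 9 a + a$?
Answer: $- \frac{400}{3} \approx -133.33$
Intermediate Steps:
$R{\left(v,a \right)} = -2 - \frac{8 a}{9}$ ($R{\left(v,a \right)} = -2 + \frac{- 9 a + a}{9} = -2 + \frac{\left(-8\right) a}{9} = -2 - \frac{8 a}{9}$)
$Z = -68$ ($Z = -64 - 4 = -68$)
$- 98 R{\left(-8,-3 \right)} + Z = - 98 \left(-2 - - \frac{8}{3}\right) - 68 = - 98 \left(-2 + \frac{8}{3}\right) - 68 = \left(-98\right) \frac{2}{3} - 68 = - \frac{196}{3} - 68 = - \frac{400}{3}$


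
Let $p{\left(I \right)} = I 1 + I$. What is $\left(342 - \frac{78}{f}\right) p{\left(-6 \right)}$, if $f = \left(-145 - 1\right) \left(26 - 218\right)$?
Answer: $- \frac{4793433}{1168} \approx -4104.0$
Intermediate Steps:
$f = 28032$ ($f = \left(-146\right) \left(-192\right) = 28032$)
$p{\left(I \right)} = 2 I$ ($p{\left(I \right)} = I + I = 2 I$)
$\left(342 - \frac{78}{f}\right) p{\left(-6 \right)} = \left(342 - \frac{78}{28032}\right) 2 \left(-6\right) = \left(342 - \frac{13}{4672}\right) \left(-12\right) = \frac{1597811}{4672} \left(-12\right) = - \frac{4793433}{1168}$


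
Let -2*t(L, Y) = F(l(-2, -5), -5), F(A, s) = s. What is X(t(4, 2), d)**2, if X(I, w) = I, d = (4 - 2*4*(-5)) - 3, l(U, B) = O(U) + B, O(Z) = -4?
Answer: 25/4 ≈ 6.2500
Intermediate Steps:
l(U, B) = -4 + B
t(L, Y) = 5/2 (t(L, Y) = -1/2*(-5) = 5/2)
d = 41 (d = (4 - 8*(-5)) - 3 = (4 + 40) - 3 = 44 - 3 = 41)
X(t(4, 2), d)**2 = (5/2)**2 = 25/4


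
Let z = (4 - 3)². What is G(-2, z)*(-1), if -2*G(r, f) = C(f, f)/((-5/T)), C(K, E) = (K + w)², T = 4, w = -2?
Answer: -⅖ ≈ -0.40000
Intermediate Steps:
C(K, E) = (-2 + K)² (C(K, E) = (K - 2)² = (-2 + K)²)
z = 1 (z = 1² = 1)
G(r, f) = 2*(-2 + f)²/5 (G(r, f) = -(-2 + f)²/(2*((-5/4))) = -(-2 + f)²/(2*((-5*¼))) = -(-2 + f)²/(2*(-5/4)) = -(-2 + f)²*(-4)/(2*5) = -(-2)*(-2 + f)²/5 = 2*(-2 + f)²/5)
G(-2, z)*(-1) = (2*(-2 + 1)²/5)*(-1) = ((⅖)*(-1)²)*(-1) = ((⅖)*1)*(-1) = (⅖)*(-1) = -⅖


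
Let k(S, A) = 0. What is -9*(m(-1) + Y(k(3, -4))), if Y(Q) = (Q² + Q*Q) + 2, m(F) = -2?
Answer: 0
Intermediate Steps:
Y(Q) = 2 + 2*Q² (Y(Q) = (Q² + Q²) + 2 = 2*Q² + 2 = 2 + 2*Q²)
-9*(m(-1) + Y(k(3, -4))) = -9*(-2 + (2 + 2*0²)) = -9*(-2 + (2 + 2*0)) = -9*(-2 + (2 + 0)) = -9*(-2 + 2) = -9*0 = 0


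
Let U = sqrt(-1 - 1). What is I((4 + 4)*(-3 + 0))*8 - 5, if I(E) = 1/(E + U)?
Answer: -1541/289 - 4*I*sqrt(2)/289 ≈ -5.3322 - 0.019574*I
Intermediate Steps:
U = I*sqrt(2) (U = sqrt(-2) = I*sqrt(2) ≈ 1.4142*I)
I(E) = 1/(E + I*sqrt(2))
I((4 + 4)*(-3 + 0))*8 - 5 = 8/((4 + 4)*(-3 + 0) + I*sqrt(2)) - 5 = 8/(8*(-3) + I*sqrt(2)) - 5 = 8/(-24 + I*sqrt(2)) - 5 = -5 + 8/(-24 + I*sqrt(2))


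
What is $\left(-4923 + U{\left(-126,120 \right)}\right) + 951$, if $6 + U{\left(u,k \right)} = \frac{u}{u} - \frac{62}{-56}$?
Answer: $- \frac{111325}{28} \approx -3975.9$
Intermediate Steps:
$U{\left(u,k \right)} = - \frac{109}{28}$ ($U{\left(u,k \right)} = -6 + \left(\frac{u}{u} - \frac{62}{-56}\right) = -6 + \left(1 - - \frac{31}{28}\right) = -6 + \left(1 + \frac{31}{28}\right) = -6 + \frac{59}{28} = - \frac{109}{28}$)
$\left(-4923 + U{\left(-126,120 \right)}\right) + 951 = \left(-4923 - \frac{109}{28}\right) + 951 = - \frac{137953}{28} + 951 = - \frac{111325}{28}$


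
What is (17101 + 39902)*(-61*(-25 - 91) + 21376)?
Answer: 1621849356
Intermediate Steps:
(17101 + 39902)*(-61*(-25 - 91) + 21376) = 57003*(-61*(-116) + 21376) = 57003*(7076 + 21376) = 57003*28452 = 1621849356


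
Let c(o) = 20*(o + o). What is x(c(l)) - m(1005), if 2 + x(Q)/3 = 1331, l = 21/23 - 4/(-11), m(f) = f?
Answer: 2982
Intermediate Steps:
l = 323/253 (l = 21*(1/23) - 4*(-1/11) = 21/23 + 4/11 = 323/253 ≈ 1.2767)
c(o) = 40*o (c(o) = 20*(2*o) = 40*o)
x(Q) = 3987 (x(Q) = -6 + 3*1331 = -6 + 3993 = 3987)
x(c(l)) - m(1005) = 3987 - 1*1005 = 3987 - 1005 = 2982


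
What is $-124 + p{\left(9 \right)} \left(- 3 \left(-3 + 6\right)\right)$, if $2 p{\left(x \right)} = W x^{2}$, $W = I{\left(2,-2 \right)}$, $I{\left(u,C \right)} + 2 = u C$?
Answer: $2063$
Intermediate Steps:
$I{\left(u,C \right)} = -2 + C u$ ($I{\left(u,C \right)} = -2 + u C = -2 + C u$)
$W = -6$ ($W = -2 - 4 = -6$)
$p{\left(x \right)} = - 3 x^{2}$ ($p{\left(x \right)} = \frac{\left(-6\right) x^{2}}{2} = - 3 x^{2}$)
$-124 + p{\left(9 \right)} \left(- 3 \left(-3 + 6\right)\right) = -124 + - 3 \cdot 9^{2} \left(- 3 \left(-3 + 6\right)\right) = -124 + \left(-3\right) 81 \left(\left(-3\right) 3\right) = -124 - -2187 = -124 + 2187 = 2063$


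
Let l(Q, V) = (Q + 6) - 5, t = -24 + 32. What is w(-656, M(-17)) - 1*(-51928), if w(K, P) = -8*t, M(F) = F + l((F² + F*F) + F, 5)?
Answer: 51864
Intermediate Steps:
t = 8
l(Q, V) = 1 + Q (l(Q, V) = (6 + Q) - 5 = 1 + Q)
M(F) = 1 + 2*F + 2*F² (M(F) = F + (1 + ((F² + F*F) + F)) = F + (1 + ((F² + F²) + F)) = F + (1 + (2*F² + F)) = F + (1 + (F + 2*F²)) = F + (1 + F + 2*F²) = 1 + 2*F + 2*F²)
w(K, P) = -64 (w(K, P) = -8*8 = -64)
w(-656, M(-17)) - 1*(-51928) = -64 - 1*(-51928) = -64 + 51928 = 51864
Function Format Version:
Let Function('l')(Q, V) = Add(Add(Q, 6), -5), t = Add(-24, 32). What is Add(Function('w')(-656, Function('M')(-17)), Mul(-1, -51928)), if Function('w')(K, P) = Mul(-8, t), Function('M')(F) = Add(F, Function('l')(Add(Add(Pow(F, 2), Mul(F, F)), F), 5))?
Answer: 51864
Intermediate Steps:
t = 8
Function('l')(Q, V) = Add(1, Q) (Function('l')(Q, V) = Add(Add(6, Q), -5) = Add(1, Q))
Function('M')(F) = Add(1, Mul(2, F), Mul(2, Pow(F, 2))) (Function('M')(F) = Add(F, Add(1, Add(Add(Pow(F, 2), Mul(F, F)), F))) = Add(F, Add(1, Add(Add(Pow(F, 2), Pow(F, 2)), F))) = Add(F, Add(1, Add(Mul(2, Pow(F, 2)), F))) = Add(F, Add(1, Add(F, Mul(2, Pow(F, 2))))) = Add(F, Add(1, F, Mul(2, Pow(F, 2)))) = Add(1, Mul(2, F), Mul(2, Pow(F, 2))))
Function('w')(K, P) = -64 (Function('w')(K, P) = Mul(-8, 8) = -64)
Add(Function('w')(-656, Function('M')(-17)), Mul(-1, -51928)) = Add(-64, Mul(-1, -51928)) = Add(-64, 51928) = 51864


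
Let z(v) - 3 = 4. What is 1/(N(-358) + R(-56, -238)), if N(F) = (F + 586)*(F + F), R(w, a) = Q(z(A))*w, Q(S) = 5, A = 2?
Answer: -1/163528 ≈ -6.1152e-6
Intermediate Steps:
z(v) = 7 (z(v) = 3 + 4 = 7)
R(w, a) = 5*w
N(F) = 2*F*(586 + F) (N(F) = (586 + F)*(2*F) = 2*F*(586 + F))
1/(N(-358) + R(-56, -238)) = 1/(2*(-358)*(586 - 358) + 5*(-56)) = 1/(2*(-358)*228 - 280) = 1/(-163248 - 280) = 1/(-163528) = -1/163528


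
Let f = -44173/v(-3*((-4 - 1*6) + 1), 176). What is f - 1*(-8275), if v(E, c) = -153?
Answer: 1310248/153 ≈ 8563.7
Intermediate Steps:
f = 44173/153 (f = -44173/(-153) = -44173*(-1/153) = 44173/153 ≈ 288.71)
f - 1*(-8275) = 44173/153 - 1*(-8275) = 44173/153 + 8275 = 1310248/153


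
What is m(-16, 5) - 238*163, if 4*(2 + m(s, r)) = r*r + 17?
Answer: -77571/2 ≈ -38786.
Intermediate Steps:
m(s, r) = 9/4 + r²/4 (m(s, r) = -2 + (r*r + 17)/4 = -2 + (r² + 17)/4 = -2 + (17 + r²)/4 = -2 + (17/4 + r²/4) = 9/4 + r²/4)
m(-16, 5) - 238*163 = (9/4 + (¼)*5²) - 238*163 = (9/4 + (¼)*25) - 38794 = (9/4 + 25/4) - 38794 = 17/2 - 38794 = -77571/2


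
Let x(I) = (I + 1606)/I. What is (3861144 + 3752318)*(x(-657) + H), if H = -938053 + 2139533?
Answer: 82326701938834/9 ≈ 9.1474e+12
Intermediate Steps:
H = 1201480
x(I) = (1606 + I)/I
(3861144 + 3752318)*(x(-657) + H) = (3861144 + 3752318)*((1606 - 657)/(-657) + 1201480) = 7613462*(-1/657*949 + 1201480) = 7613462*(-13/9 + 1201480) = 7613462*(10813307/9) = 82326701938834/9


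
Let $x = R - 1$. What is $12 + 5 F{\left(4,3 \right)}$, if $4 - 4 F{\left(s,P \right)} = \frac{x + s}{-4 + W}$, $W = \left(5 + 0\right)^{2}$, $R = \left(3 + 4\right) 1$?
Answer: $\frac{689}{42} \approx 16.405$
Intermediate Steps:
$R = 7$ ($R = 7 \cdot 1 = 7$)
$W = 25$ ($W = 5^{2} = 25$)
$x = 6$ ($x = 7 - 1 = 6$)
$F{\left(s,P \right)} = \frac{13}{14} - \frac{s}{84}$ ($F{\left(s,P \right)} = 1 - \frac{\left(6 + s\right) \frac{1}{-4 + 25}}{4} = 1 - \frac{\left(6 + s\right) \frac{1}{21}}{4} = 1 - \frac{\frac{2}{7} + \frac{s}{21}}{4} = 1 - \left(\frac{1}{14} + \frac{s}{84}\right) = \frac{13}{14} - \frac{s}{84}$)
$12 + 5 F{\left(4,3 \right)} = 12 + 5 \left(\frac{13}{14} - \frac{1}{21}\right) = 12 + 5 \cdot \frac{37}{42} = 12 + \frac{185}{42} = \frac{689}{42}$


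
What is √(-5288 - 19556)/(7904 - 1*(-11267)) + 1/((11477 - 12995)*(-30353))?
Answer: 1/46075854 + 2*I*√6211/19171 ≈ 2.1703e-8 + 0.0082218*I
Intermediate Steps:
√(-5288 - 19556)/(7904 - 1*(-11267)) + 1/((11477 - 12995)*(-30353)) = √(-24844)/(7904 + 11267) - 1/30353/(-1518) = (2*I*√6211)/19171 - 1/1518*(-1/30353) = (2*I*√6211)*(1/19171) + 1/46075854 = 2*I*√6211/19171 + 1/46075854 = 1/46075854 + 2*I*√6211/19171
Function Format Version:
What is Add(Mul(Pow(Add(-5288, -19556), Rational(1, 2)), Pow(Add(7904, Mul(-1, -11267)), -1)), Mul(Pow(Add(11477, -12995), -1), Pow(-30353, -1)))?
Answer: Add(Rational(1, 46075854), Mul(Rational(2, 19171), I, Pow(6211, Rational(1, 2)))) ≈ Add(2.1703e-8, Mul(0.0082218, I))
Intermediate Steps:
Add(Mul(Pow(Add(-5288, -19556), Rational(1, 2)), Pow(Add(7904, Mul(-1, -11267)), -1)), Mul(Pow(Add(11477, -12995), -1), Pow(-30353, -1))) = Add(Mul(Pow(-24844, Rational(1, 2)), Pow(Add(7904, 11267), -1)), Mul(Pow(-1518, -1), Rational(-1, 30353))) = Add(Mul(Mul(2, I, Pow(6211, Rational(1, 2))), Pow(19171, -1)), Mul(Rational(-1, 1518), Rational(-1, 30353))) = Add(Mul(Mul(2, I, Pow(6211, Rational(1, 2))), Rational(1, 19171)), Rational(1, 46075854)) = Add(Mul(Rational(2, 19171), I, Pow(6211, Rational(1, 2))), Rational(1, 46075854)) = Add(Rational(1, 46075854), Mul(Rational(2, 19171), I, Pow(6211, Rational(1, 2))))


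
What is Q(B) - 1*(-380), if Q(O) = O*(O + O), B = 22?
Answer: 1348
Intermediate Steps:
Q(O) = 2*O² (Q(O) = O*(2*O) = 2*O²)
Q(B) - 1*(-380) = 2*22² - 1*(-380) = 2*484 + 380 = 968 + 380 = 1348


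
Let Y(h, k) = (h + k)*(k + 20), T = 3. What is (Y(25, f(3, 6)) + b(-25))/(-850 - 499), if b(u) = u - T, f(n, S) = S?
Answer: -778/1349 ≈ -0.57672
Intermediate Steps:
Y(h, k) = (20 + k)*(h + k) (Y(h, k) = (h + k)*(20 + k) = (20 + k)*(h + k))
b(u) = -3 + u (b(u) = u - 1*3 = u - 3 = -3 + u)
(Y(25, f(3, 6)) + b(-25))/(-850 - 499) = ((6**2 + 20*25 + 20*6 + 25*6) + (-3 - 25))/(-850 - 499) = ((36 + 500 + 120 + 150) - 28)/(-1349) = (806 - 28)*(-1/1349) = 778*(-1/1349) = -778/1349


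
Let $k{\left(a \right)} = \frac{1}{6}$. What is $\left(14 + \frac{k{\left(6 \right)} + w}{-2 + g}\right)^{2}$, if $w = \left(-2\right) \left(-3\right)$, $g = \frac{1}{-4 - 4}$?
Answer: $\frac{320356}{2601} \approx 123.17$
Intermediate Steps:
$k{\left(a \right)} = \frac{1}{6}$
$g = - \frac{1}{8}$ ($g = \frac{1}{-8} = - \frac{1}{8} \approx -0.125$)
$w = 6$
$\left(14 + \frac{k{\left(6 \right)} + w}{-2 + g}\right)^{2} = \left(14 + \frac{\frac{1}{6} + 6}{-2 - \frac{1}{8}}\right)^{2} = \left(14 + \frac{37}{6 \left(- \frac{17}{8}\right)}\right)^{2} = \left(14 + \frac{37}{6} \left(- \frac{8}{17}\right)\right)^{2} = \left(14 - \frac{148}{51}\right)^{2} = \left(\frac{566}{51}\right)^{2} = \frac{320356}{2601}$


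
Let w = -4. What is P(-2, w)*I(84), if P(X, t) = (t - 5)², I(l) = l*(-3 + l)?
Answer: 551124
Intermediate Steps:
P(X, t) = (-5 + t)²
P(-2, w)*I(84) = (-5 - 4)²*(84*(-3 + 84)) = (-9)²*(84*81) = 81*6804 = 551124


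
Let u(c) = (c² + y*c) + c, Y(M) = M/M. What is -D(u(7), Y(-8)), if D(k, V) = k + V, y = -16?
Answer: 55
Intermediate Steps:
Y(M) = 1
u(c) = c² - 15*c (u(c) = (c² - 16*c) + c = c² - 15*c)
D(k, V) = V + k
-D(u(7), Y(-8)) = -(1 + 7*(-15 + 7)) = -(1 + 7*(-8)) = -(1 - 56) = -1*(-55) = 55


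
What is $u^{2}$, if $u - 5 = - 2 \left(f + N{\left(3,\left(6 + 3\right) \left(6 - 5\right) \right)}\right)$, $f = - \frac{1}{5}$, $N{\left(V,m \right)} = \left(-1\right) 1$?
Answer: $\frac{1369}{25} \approx 54.76$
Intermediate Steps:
$N{\left(V,m \right)} = -1$
$f = - \frac{1}{5}$ ($f = \left(-1\right) \frac{1}{5} = - \frac{1}{5} \approx -0.2$)
$u = \frac{37}{5}$ ($u = 5 - 2 \left(- \frac{1}{5} - 1\right) = 5 - - \frac{12}{5} = 5 + \frac{12}{5} = \frac{37}{5} \approx 7.4$)
$u^{2} = \left(\frac{37}{5}\right)^{2} = \frac{1369}{25}$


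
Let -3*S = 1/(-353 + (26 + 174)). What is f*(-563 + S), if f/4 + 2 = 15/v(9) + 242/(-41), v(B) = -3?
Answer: 546808256/18819 ≈ 29056.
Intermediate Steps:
f = -2116/41 (f = -8 + 4*(15/(-3) + 242/(-41)) = -8 + 4*(15*(-⅓) + 242*(-1/41)) = -8 + 4*(-5 - 242/41) = -8 + 4*(-447/41) = -8 - 1788/41 = -2116/41 ≈ -51.610)
S = 1/459 (S = -1/(3*(-353 + (26 + 174))) = -1/(3*(-353 + 200)) = -⅓/(-153) = -⅓*(-1/153) = 1/459 ≈ 0.0021787)
f*(-563 + S) = -2116*(-563 + 1/459)/41 = -2116/41*(-258416/459) = 546808256/18819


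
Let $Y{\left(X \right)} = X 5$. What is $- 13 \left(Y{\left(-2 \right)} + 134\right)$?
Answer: $-1612$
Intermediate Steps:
$Y{\left(X \right)} = 5 X$
$- 13 \left(Y{\left(-2 \right)} + 134\right) = - 13 \left(5 \left(-2\right) + 134\right) = - 13 \left(-10 + 134\right) = \left(-13\right) 124 = -1612$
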